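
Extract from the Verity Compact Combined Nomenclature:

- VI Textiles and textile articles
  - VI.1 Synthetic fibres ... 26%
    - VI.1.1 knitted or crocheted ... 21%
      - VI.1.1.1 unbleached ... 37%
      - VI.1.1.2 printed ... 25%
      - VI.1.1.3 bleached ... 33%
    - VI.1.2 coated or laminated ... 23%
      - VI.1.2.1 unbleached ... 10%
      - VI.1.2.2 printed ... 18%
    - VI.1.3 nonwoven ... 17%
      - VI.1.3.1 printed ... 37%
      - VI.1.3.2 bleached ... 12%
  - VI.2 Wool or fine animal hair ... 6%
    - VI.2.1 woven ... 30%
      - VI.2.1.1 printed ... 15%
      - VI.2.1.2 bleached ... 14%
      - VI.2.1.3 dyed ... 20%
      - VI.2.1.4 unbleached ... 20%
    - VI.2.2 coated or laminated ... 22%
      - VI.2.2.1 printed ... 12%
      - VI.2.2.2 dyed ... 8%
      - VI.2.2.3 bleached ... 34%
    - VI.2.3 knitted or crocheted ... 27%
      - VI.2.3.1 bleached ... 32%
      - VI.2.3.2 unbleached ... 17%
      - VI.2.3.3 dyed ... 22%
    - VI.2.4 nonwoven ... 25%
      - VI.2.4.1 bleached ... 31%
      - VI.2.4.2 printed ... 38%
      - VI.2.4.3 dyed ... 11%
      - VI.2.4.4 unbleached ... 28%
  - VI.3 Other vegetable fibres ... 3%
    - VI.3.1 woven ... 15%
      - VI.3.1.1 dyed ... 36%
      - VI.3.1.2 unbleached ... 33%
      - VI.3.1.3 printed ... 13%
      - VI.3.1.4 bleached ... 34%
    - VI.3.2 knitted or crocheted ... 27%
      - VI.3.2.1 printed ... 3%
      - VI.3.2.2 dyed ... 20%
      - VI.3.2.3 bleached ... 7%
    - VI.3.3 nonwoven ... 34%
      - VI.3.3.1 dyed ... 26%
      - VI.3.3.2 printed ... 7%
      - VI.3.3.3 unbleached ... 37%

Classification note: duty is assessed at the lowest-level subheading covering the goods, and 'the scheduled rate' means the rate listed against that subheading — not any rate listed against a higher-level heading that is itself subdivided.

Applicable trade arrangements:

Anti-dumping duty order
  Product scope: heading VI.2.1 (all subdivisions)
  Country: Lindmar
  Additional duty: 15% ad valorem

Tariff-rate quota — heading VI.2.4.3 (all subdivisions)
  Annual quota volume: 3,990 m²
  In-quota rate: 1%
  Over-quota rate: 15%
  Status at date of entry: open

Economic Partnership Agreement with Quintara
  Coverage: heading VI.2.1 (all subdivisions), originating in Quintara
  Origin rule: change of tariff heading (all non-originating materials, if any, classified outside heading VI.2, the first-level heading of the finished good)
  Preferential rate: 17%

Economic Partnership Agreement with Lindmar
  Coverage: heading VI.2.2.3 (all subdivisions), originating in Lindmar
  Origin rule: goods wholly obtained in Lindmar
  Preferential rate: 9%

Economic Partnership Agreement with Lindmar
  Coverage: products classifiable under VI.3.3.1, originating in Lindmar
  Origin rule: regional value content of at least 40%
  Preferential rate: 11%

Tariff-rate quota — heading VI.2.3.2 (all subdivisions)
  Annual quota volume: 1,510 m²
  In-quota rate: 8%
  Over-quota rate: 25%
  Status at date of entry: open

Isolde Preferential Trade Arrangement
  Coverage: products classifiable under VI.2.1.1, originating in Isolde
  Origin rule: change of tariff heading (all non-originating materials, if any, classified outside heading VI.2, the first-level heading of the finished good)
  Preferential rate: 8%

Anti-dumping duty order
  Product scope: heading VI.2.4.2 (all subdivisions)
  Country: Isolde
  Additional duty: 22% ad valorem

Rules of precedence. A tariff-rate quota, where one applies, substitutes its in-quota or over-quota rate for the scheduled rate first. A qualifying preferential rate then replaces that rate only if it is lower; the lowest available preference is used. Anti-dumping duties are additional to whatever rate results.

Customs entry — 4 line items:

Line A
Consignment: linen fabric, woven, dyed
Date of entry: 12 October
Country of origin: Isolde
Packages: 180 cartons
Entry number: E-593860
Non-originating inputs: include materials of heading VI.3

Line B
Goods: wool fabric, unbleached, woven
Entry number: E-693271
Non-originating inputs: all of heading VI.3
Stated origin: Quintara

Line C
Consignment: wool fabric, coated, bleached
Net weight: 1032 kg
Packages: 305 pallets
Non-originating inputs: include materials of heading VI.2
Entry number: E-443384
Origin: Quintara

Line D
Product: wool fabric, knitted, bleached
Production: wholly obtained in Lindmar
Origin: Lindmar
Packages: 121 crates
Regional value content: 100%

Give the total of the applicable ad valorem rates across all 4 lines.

Line A: linen → VI.3; woven → VI.3.1; dyed → VI.3.1.1. Scheduled 36%. Isolde agreement on VI.2.1.1: VI.3.1.1 not covered. → 36%.
Line B: wool → VI.2; woven → VI.2.1; unbleached → VI.2.1.4. Scheduled 20%. Quintara agreement on VI.2.1: CTH met → 17% available; preferential 17%. → 17%.
Line C: wool → VI.2; coated → VI.2.2; bleached → VI.2.2.3. Scheduled 34%. Quintara agreement on VI.2.1: VI.2.2.3 not covered. → 34%.
Line D: wool → VI.2; knitted → VI.2.3; bleached → VI.2.3.1. Scheduled 32%. Lindmar agreement on VI.2.2.3: VI.2.3.1 not covered; Lindmar agreement on VI.3.3.1: VI.2.3.1 not covered. → 32%.
Sum: 36% + 17% + 34% + 32% = 119%.

119%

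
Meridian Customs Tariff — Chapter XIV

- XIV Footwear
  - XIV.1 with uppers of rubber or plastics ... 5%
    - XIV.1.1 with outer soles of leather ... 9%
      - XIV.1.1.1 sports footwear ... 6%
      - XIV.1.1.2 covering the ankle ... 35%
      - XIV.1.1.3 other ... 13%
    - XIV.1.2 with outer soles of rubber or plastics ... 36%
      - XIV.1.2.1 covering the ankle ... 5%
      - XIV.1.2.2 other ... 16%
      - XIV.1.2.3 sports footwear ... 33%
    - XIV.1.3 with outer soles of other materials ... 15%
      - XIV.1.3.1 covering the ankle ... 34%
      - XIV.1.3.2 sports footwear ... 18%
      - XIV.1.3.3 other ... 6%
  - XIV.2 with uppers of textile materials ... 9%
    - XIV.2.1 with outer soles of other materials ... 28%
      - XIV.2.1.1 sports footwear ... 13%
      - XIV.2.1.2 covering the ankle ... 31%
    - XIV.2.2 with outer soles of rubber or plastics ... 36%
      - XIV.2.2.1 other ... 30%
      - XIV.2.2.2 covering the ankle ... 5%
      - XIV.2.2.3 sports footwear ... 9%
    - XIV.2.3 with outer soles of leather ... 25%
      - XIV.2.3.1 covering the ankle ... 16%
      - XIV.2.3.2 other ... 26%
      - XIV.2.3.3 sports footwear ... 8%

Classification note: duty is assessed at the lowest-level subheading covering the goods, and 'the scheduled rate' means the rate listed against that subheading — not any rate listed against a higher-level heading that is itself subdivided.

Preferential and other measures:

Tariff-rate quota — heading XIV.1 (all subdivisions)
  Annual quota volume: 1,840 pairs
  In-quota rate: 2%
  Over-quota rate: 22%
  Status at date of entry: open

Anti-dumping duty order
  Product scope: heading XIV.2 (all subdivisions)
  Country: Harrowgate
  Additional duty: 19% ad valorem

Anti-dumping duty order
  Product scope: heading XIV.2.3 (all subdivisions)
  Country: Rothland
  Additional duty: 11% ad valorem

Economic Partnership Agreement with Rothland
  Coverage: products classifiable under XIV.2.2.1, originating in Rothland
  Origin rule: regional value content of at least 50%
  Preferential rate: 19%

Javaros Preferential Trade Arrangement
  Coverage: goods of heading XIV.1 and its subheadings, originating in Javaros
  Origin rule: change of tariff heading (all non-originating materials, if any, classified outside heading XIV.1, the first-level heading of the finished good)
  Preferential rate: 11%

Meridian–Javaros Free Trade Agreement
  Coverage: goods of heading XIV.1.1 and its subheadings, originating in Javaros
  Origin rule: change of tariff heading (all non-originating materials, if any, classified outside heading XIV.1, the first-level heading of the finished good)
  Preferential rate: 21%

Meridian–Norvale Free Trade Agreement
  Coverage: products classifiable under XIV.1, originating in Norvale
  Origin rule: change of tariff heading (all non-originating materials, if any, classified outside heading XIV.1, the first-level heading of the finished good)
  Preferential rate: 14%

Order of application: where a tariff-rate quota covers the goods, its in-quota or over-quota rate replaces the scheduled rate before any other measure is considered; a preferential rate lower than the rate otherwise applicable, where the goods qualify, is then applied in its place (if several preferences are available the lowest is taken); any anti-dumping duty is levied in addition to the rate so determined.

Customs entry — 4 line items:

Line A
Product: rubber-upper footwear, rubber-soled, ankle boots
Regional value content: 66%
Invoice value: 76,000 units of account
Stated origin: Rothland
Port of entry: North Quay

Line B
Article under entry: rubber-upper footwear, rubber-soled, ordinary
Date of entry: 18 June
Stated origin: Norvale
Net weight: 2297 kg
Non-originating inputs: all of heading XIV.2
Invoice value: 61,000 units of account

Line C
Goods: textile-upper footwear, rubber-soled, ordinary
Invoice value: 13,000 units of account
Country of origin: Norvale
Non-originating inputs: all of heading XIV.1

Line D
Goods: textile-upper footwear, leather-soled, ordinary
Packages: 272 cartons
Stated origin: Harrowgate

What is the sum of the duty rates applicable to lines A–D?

Line A: rubber-upper → XIV.1; rubber-soled → XIV.1.2; ankle boots → XIV.1.2.1. Scheduled 5%. quota on XIV.1 open → in-quota 2%; Rothland agreement on XIV.2.2.1: XIV.1.2.1 not covered. → 2%.
Line B: rubber-upper → XIV.1; rubber-soled → XIV.1.2; ordinary → XIV.1.2.2. Scheduled 16%. quota on XIV.1 open → in-quota 2%; Norvale agreement on XIV.1: CTH met → 14% available; preference 14% not lower than 2% → no reduction. → 2%.
Line C: textile-upper → XIV.2; rubber-soled → XIV.2.2; ordinary → XIV.2.2.1. Scheduled 30%. Norvale agreement on XIV.1: XIV.2.2.1 not covered. → 30%.
Line D: textile-upper → XIV.2; leather-soled → XIV.2.3; ordinary → XIV.2.3.2. Scheduled 26%. anti-dumping (Harrowgate, XIV.2): +19%; total 26% + 19% = 45%. → 45%.
Sum: 2% + 2% + 30% + 45% = 79%.

79%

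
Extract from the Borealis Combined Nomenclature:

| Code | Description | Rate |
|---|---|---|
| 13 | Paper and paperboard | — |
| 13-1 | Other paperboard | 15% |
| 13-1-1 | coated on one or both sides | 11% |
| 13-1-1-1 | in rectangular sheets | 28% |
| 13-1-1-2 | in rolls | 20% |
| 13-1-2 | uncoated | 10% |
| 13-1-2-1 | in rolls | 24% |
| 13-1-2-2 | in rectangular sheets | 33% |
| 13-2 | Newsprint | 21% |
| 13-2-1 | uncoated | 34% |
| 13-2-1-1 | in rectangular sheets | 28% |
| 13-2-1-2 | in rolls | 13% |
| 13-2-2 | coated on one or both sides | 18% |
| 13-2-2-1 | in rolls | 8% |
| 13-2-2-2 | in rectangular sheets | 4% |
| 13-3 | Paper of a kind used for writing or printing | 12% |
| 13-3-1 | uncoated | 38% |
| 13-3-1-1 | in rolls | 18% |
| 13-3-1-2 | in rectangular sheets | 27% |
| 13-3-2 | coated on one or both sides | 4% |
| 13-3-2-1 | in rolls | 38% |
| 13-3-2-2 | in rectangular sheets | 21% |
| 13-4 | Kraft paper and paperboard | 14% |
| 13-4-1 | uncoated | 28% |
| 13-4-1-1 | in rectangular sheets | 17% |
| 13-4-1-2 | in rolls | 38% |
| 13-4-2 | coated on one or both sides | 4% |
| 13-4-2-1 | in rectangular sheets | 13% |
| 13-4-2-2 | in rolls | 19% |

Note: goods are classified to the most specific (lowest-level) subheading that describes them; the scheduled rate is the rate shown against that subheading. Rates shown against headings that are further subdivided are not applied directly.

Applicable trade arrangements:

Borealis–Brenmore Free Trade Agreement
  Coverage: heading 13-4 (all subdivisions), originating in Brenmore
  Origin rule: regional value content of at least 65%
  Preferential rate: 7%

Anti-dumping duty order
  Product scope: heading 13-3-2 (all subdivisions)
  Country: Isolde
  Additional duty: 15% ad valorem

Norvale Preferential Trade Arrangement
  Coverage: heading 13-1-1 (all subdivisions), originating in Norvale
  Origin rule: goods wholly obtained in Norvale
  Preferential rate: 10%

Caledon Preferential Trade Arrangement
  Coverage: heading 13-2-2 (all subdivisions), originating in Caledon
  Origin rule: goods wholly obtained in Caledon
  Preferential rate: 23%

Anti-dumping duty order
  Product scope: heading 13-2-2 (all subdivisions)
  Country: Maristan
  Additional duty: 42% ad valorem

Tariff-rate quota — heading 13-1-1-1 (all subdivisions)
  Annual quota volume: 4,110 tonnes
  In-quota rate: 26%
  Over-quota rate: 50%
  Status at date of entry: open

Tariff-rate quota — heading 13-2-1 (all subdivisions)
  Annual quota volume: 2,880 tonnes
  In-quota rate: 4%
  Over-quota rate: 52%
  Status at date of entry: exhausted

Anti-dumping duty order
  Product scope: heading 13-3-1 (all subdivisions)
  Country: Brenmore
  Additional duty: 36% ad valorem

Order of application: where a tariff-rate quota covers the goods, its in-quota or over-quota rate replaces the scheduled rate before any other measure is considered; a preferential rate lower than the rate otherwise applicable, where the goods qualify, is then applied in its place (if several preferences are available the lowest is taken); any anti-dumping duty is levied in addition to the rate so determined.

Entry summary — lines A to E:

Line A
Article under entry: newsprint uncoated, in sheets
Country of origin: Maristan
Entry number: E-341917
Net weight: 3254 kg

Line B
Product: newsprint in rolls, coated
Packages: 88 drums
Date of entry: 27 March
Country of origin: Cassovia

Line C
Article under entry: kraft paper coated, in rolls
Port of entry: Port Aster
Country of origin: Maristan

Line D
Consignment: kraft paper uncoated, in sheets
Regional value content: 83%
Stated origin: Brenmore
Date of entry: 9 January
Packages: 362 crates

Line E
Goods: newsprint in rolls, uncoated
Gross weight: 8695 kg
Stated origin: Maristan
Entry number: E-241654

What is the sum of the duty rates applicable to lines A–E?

Line A: newsprint → 13-2; uncoated → 13-2-1; in sheets → 13-2-1-1. Scheduled 28%. quota on 13-2-1 exhausted → over-quota 52%. → 52%.
Line B: newsprint → 13-2; coated → 13-2-2; in rolls → 13-2-2-1. Scheduled 8%. No special measure applies. → 8%.
Line C: kraft paper → 13-4; coated → 13-4-2; in rolls → 13-4-2-2. Scheduled 19%. No special measure applies. → 19%.
Line D: kraft paper → 13-4; uncoated → 13-4-1; in sheets → 13-4-1-1. Scheduled 17%. Brenmore agreement on 13-4: RVC ≥ 65% → 7% available; preferential 7%. → 7%.
Line E: newsprint → 13-2; uncoated → 13-2-1; in rolls → 13-2-1-2. Scheduled 13%. quota on 13-2-1 exhausted → over-quota 52%. → 52%.
Sum: 52% + 8% + 19% + 7% + 52% = 138%.

138%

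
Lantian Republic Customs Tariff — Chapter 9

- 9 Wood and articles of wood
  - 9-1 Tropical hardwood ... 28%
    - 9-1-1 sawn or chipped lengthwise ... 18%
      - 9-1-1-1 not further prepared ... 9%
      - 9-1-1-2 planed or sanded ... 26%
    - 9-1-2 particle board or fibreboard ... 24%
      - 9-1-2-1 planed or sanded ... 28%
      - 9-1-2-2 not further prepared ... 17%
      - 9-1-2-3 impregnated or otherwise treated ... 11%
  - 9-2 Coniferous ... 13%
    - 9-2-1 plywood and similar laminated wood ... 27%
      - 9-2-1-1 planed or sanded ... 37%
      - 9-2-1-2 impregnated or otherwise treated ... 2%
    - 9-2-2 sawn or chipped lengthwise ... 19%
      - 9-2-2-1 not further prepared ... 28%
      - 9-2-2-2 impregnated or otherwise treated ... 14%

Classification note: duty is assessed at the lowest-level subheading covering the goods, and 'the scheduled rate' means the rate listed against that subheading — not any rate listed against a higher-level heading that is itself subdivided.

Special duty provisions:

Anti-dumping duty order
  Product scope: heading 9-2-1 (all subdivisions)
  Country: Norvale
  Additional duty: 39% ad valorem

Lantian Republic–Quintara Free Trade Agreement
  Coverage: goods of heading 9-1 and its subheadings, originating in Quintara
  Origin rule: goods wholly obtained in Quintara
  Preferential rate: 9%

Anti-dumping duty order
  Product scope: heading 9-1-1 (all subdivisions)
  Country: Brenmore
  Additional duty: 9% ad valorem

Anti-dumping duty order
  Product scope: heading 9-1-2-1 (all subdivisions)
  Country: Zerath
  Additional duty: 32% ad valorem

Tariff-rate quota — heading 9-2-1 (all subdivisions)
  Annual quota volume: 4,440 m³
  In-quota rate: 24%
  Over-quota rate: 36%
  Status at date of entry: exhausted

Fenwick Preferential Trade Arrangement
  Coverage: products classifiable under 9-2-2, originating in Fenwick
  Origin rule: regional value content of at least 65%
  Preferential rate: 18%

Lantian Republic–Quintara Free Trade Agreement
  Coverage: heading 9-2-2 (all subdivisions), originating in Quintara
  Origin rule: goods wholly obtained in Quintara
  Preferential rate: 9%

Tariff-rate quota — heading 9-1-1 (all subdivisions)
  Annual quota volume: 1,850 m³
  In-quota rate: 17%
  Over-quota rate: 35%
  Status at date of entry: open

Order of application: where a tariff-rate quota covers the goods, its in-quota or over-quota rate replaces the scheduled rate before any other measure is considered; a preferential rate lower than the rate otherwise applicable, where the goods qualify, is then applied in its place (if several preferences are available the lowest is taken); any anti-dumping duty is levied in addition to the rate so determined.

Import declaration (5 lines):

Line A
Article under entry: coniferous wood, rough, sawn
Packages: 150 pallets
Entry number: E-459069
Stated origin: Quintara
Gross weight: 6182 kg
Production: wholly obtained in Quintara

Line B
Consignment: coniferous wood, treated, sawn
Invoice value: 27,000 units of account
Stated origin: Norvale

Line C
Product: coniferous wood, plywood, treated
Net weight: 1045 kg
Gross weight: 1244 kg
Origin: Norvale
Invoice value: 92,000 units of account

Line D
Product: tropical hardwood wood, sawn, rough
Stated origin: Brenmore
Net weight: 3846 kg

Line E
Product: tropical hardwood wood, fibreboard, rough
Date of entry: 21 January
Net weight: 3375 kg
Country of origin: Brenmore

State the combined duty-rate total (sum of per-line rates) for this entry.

Line A: coniferous → 9-2; sawn → 9-2-2; rough → 9-2-2-1. Scheduled 28%. Quintara agreement on 9-1: 9-2-2-1 not covered; Quintara agreement on 9-2-2: wholly obtained → 9% available; preferential 9%. → 9%.
Line B: coniferous → 9-2; sawn → 9-2-2; treated → 9-2-2-2. Scheduled 14%. No special measure applies. → 14%.
Line C: coniferous → 9-2; plywood → 9-2-1; treated → 9-2-1-2. Scheduled 2%. quota on 9-2-1 exhausted → over-quota 36%; anti-dumping (Norvale, 9-2-1): +39%; total 36% + 39% = 75%. → 75%.
Line D: tropical hardwood → 9-1; sawn → 9-1-1; rough → 9-1-1-1. Scheduled 9%. quota on 9-1-1 open → in-quota 17%; anti-dumping (Brenmore, 9-1-1): +9%; total 17% + 9% = 26%. → 26%.
Line E: tropical hardwood → 9-1; fibreboard → 9-1-2; rough → 9-1-2-2. Scheduled 17%. No special measure applies. → 17%.
Sum: 9% + 14% + 75% + 26% + 17% = 141%.

141%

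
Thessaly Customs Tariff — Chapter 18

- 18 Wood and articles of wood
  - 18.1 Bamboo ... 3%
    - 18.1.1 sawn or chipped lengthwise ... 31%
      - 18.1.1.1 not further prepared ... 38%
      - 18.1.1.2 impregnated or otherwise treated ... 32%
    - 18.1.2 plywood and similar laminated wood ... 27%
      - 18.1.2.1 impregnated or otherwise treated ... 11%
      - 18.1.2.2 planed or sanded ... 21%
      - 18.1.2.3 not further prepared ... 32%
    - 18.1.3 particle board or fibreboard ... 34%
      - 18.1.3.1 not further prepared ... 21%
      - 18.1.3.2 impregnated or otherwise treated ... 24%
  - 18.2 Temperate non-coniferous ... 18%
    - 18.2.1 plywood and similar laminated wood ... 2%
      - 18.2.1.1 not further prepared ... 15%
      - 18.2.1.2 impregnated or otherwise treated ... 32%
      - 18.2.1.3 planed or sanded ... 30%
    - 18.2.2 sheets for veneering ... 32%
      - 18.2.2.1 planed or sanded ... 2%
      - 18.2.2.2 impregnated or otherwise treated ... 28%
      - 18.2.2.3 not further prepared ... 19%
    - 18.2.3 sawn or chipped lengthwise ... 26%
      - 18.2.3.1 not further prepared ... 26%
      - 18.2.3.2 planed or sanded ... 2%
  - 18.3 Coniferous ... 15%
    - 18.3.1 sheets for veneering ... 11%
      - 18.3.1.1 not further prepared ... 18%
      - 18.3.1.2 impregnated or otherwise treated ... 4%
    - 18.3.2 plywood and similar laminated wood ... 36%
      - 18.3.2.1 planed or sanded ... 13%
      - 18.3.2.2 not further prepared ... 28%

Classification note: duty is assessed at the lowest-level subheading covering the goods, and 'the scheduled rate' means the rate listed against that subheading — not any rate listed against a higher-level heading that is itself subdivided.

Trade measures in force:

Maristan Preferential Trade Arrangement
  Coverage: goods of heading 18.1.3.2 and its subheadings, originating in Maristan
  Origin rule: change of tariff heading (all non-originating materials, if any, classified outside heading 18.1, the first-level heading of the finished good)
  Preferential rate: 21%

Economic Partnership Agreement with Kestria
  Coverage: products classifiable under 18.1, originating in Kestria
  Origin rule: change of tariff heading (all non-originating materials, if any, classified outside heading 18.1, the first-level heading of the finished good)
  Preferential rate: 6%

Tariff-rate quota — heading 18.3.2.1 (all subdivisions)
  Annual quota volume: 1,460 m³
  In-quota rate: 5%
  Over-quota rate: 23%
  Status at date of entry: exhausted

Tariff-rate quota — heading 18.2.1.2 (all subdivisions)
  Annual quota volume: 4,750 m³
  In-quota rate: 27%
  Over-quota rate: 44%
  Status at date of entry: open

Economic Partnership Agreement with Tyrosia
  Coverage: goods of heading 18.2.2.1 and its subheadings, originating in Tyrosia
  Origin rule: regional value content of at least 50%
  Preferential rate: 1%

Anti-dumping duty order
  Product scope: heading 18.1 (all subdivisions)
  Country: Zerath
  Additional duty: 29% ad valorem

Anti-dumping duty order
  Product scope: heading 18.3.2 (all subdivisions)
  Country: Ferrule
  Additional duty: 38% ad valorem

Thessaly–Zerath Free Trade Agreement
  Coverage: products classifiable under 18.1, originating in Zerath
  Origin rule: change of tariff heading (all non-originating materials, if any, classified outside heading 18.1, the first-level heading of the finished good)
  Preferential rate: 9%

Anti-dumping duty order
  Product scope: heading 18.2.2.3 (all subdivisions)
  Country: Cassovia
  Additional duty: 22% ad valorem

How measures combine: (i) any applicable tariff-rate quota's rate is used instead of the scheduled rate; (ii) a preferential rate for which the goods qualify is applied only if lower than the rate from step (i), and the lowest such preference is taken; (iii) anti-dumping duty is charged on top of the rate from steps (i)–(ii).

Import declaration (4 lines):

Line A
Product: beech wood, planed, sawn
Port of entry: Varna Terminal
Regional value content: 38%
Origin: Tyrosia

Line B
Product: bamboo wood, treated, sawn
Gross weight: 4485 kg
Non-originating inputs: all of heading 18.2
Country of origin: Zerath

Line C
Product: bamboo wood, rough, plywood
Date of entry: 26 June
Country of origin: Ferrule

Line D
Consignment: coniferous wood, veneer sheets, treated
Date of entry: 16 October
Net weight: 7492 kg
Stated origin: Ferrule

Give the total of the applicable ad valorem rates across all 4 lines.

76%

Line A: beech → 18.2; sawn → 18.2.3; planed → 18.2.3.2. Scheduled 2%. Tyrosia agreement on 18.2.2.1: 18.2.3.2 not covered. → 2%.
Line B: bamboo → 18.1; sawn → 18.1.1; treated → 18.1.1.2. Scheduled 32%. Zerath agreement on 18.1: CTH met → 9% available; preferential 9%; anti-dumping (Zerath, 18.1): +29%; total 9% + 29% = 38%. → 38%.
Line C: bamboo → 18.1; plywood → 18.1.2; rough → 18.1.2.3. Scheduled 32%. No special measure applies. → 32%.
Line D: coniferous → 18.3; veneer sheets → 18.3.1; treated → 18.3.1.2. Scheduled 4%. No special measure applies. → 4%.
Sum: 2% + 38% + 32% + 4% = 76%.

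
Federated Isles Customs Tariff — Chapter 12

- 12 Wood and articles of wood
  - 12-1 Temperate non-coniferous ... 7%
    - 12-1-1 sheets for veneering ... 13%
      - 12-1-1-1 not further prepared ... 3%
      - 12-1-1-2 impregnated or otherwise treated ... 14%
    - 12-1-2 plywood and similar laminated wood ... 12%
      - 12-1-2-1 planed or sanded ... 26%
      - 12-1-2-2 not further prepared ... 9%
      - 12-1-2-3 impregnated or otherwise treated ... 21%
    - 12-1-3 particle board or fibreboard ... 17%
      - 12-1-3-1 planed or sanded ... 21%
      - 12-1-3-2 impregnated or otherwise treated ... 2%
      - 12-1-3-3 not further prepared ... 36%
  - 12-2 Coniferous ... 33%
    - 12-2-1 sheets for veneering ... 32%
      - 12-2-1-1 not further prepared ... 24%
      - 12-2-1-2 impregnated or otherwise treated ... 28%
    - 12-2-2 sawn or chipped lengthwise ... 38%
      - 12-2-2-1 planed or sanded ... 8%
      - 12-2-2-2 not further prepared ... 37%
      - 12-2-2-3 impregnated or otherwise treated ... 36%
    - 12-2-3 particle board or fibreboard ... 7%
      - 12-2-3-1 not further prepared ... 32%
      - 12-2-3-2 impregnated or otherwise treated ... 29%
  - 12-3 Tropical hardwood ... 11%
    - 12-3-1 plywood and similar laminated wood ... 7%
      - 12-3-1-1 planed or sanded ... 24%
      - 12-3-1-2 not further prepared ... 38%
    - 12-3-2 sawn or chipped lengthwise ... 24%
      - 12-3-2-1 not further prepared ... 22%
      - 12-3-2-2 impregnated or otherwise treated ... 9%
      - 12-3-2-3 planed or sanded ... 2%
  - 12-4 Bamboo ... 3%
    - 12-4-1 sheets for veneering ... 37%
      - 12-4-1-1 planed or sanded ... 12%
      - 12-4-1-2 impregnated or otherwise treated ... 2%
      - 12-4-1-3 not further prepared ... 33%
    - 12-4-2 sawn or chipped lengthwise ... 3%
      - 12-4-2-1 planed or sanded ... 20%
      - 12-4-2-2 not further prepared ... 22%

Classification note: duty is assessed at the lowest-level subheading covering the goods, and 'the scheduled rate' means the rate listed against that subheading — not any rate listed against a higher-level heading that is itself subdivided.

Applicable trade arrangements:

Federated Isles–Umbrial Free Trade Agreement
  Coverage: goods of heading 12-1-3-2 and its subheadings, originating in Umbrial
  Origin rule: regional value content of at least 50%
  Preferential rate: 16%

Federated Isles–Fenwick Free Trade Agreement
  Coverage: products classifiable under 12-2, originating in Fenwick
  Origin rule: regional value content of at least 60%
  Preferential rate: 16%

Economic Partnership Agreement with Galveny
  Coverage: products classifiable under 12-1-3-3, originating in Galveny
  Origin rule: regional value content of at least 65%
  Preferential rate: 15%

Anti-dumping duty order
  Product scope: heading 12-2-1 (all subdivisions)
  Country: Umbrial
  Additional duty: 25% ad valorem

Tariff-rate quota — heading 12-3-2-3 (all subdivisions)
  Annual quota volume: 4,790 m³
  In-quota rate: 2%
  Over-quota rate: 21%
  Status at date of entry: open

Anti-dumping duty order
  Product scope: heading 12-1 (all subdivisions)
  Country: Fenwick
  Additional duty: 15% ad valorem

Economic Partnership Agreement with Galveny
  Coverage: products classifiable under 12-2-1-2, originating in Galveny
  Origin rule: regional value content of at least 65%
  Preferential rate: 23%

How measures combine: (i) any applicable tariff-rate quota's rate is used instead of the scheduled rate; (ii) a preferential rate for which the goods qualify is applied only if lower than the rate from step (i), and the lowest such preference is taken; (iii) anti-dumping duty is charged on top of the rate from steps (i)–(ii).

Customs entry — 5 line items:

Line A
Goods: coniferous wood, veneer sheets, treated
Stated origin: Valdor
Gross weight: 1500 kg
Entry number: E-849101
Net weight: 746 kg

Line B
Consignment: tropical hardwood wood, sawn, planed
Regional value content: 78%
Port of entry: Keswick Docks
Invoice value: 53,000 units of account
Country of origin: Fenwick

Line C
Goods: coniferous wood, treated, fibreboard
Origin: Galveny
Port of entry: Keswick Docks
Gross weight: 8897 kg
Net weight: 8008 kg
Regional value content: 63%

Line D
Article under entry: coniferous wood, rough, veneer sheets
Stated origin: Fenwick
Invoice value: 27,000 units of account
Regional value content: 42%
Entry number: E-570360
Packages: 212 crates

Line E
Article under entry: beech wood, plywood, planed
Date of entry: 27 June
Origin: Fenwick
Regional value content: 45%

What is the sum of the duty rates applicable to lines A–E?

Line A: coniferous → 12-2; veneer sheets → 12-2-1; treated → 12-2-1-2. Scheduled 28%. No special measure applies. → 28%.
Line B: tropical hardwood → 12-3; sawn → 12-3-2; planed → 12-3-2-3. Scheduled 2%. quota on 12-3-2-3 open → in-quota 2%; Fenwick agreement on 12-2: 12-3-2-3 not covered. → 2%.
Line C: coniferous → 12-2; fibreboard → 12-2-3; treated → 12-2-3-2. Scheduled 29%. Galveny agreement on 12-1-3-3: 12-2-3-2 not covered; Galveny agreement on 12-2-1-2: 12-2-3-2 not covered. → 29%.
Line D: coniferous → 12-2; veneer sheets → 12-2-1; rough → 12-2-1-1. Scheduled 24%. Fenwick agreement on 12-2: RVC < 60%. → 24%.
Line E: beech → 12-1; plywood → 12-1-2; planed → 12-1-2-1. Scheduled 26%. Fenwick agreement on 12-2: 12-1-2-1 not covered; anti-dumping (Fenwick, 12-1): +15%; total 26% + 15% = 41%. → 41%.
Sum: 28% + 2% + 29% + 24% + 41% = 124%.

124%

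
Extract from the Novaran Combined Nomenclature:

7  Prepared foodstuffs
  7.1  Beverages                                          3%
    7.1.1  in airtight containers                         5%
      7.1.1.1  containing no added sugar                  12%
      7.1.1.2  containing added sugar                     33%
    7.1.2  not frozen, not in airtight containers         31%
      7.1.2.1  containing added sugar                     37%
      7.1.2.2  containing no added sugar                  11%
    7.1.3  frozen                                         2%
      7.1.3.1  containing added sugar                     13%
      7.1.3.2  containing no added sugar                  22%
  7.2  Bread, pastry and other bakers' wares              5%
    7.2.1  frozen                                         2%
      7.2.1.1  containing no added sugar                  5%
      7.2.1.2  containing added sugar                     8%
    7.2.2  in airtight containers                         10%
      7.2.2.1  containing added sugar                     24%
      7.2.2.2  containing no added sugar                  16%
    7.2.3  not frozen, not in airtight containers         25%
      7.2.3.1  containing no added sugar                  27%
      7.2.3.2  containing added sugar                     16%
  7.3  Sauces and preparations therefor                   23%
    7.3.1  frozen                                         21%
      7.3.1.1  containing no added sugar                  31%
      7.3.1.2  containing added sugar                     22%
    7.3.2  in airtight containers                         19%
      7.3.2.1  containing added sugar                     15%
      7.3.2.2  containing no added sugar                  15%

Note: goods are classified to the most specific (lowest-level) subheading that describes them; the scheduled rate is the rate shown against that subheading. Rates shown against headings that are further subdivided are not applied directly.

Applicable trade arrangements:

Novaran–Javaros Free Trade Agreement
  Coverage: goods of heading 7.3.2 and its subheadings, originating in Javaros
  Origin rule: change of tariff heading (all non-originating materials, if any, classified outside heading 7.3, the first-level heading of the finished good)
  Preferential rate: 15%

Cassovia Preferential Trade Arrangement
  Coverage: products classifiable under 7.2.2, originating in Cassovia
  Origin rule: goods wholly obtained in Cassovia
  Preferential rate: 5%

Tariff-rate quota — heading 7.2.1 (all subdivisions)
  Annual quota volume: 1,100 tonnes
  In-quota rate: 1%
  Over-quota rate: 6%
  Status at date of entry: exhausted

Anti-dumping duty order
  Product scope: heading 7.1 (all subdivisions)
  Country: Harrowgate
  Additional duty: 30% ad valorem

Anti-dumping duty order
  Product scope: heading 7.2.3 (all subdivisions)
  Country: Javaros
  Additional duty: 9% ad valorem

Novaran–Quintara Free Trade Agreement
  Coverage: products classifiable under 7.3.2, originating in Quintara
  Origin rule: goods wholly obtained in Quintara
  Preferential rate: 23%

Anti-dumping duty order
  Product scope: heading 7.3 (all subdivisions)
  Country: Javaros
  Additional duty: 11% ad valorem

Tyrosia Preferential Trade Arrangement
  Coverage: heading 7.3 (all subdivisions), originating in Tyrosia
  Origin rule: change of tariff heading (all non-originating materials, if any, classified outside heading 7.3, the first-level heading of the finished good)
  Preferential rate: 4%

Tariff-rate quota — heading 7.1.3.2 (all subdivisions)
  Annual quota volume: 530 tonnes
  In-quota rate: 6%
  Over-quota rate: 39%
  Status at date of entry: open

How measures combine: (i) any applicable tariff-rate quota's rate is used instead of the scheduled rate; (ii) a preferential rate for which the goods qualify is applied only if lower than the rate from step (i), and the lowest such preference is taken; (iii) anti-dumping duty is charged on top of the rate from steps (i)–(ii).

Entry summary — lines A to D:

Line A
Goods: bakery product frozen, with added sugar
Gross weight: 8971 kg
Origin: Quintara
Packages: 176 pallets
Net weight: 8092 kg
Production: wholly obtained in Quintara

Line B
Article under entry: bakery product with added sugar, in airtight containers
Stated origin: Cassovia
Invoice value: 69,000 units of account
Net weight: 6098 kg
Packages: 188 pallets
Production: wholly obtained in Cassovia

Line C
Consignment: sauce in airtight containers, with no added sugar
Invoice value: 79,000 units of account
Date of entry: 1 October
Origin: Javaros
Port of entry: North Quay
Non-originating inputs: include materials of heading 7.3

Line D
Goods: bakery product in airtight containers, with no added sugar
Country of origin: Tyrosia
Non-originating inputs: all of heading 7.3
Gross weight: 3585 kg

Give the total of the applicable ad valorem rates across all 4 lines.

Line A: bakery product → 7.2; frozen → 7.2.1; with added sugar → 7.2.1.2. Scheduled 8%. quota on 7.2.1 exhausted → over-quota 6%; Quintara agreement on 7.3.2: 7.2.1.2 not covered. → 6%.
Line B: bakery product → 7.2; in airtight containers → 7.2.2; with added sugar → 7.2.2.1. Scheduled 24%. Cassovia agreement on 7.2.2: wholly obtained → 5% available; preferential 5%. → 5%.
Line C: sauce → 7.3; in airtight containers → 7.3.2; with no added sugar → 7.3.2.2. Scheduled 15%. Javaros agreement on 7.3.2: CTH not met; anti-dumping (Javaros, 7.3): +11%; total 15% + 11% = 26%. → 26%.
Line D: bakery product → 7.2; in airtight containers → 7.2.2; with no added sugar → 7.2.2.2. Scheduled 16%. Tyrosia agreement on 7.3: 7.2.2.2 not covered. → 16%.
Sum: 6% + 5% + 26% + 16% = 53%.

53%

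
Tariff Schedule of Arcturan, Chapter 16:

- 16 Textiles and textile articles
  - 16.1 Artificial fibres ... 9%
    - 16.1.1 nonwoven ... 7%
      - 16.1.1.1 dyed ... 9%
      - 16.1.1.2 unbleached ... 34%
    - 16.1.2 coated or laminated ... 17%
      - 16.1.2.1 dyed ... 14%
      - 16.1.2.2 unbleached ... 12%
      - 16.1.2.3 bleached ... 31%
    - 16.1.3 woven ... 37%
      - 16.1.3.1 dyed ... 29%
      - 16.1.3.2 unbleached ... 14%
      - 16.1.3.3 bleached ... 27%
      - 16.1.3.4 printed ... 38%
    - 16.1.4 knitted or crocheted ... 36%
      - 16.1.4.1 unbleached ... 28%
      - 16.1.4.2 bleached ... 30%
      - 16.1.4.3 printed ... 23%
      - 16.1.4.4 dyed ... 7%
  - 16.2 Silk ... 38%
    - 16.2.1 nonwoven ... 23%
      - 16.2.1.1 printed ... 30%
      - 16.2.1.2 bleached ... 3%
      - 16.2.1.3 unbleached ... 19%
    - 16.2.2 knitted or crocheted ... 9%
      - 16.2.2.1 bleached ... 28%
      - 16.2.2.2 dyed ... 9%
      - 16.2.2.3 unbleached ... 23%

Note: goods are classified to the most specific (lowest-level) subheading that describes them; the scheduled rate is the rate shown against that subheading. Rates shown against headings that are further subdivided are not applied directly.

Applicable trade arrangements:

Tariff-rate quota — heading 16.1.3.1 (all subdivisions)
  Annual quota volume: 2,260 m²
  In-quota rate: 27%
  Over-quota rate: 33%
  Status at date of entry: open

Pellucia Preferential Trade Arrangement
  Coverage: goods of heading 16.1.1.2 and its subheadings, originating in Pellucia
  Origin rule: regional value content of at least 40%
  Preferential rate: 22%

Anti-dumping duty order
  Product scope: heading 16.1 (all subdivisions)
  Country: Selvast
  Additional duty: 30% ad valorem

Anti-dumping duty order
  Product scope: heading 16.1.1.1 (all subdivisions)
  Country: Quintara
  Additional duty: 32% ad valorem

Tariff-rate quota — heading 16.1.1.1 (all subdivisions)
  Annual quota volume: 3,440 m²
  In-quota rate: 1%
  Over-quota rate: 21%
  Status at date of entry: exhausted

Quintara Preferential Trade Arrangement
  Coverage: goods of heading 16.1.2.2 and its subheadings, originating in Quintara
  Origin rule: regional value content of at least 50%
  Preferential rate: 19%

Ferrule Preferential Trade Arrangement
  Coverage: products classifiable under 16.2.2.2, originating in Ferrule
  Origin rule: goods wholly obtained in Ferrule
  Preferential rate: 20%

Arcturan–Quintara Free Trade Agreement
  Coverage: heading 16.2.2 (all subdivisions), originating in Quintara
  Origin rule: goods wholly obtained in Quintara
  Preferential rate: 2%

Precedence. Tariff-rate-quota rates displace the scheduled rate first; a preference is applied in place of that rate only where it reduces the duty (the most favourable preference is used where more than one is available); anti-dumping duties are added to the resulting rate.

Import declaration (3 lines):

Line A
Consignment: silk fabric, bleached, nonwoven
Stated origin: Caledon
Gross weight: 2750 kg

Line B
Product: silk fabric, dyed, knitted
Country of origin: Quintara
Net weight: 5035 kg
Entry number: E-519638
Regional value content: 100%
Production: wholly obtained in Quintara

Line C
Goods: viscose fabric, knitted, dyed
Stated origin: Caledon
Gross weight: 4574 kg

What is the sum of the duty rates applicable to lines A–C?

Line A: silk → 16.2; nonwoven → 16.2.1; bleached → 16.2.1.2. Scheduled 3%. No special measure applies. → 3%.
Line B: silk → 16.2; knitted → 16.2.2; dyed → 16.2.2.2. Scheduled 9%. Quintara agreement on 16.1.2.2: 16.2.2.2 not covered; Quintara agreement on 16.2.2: wholly obtained → 2% available; preferential 2%. → 2%.
Line C: viscose → 16.1; knitted → 16.1.4; dyed → 16.1.4.4. Scheduled 7%. No special measure applies. → 7%.
Sum: 3% + 2% + 7% = 12%.

12%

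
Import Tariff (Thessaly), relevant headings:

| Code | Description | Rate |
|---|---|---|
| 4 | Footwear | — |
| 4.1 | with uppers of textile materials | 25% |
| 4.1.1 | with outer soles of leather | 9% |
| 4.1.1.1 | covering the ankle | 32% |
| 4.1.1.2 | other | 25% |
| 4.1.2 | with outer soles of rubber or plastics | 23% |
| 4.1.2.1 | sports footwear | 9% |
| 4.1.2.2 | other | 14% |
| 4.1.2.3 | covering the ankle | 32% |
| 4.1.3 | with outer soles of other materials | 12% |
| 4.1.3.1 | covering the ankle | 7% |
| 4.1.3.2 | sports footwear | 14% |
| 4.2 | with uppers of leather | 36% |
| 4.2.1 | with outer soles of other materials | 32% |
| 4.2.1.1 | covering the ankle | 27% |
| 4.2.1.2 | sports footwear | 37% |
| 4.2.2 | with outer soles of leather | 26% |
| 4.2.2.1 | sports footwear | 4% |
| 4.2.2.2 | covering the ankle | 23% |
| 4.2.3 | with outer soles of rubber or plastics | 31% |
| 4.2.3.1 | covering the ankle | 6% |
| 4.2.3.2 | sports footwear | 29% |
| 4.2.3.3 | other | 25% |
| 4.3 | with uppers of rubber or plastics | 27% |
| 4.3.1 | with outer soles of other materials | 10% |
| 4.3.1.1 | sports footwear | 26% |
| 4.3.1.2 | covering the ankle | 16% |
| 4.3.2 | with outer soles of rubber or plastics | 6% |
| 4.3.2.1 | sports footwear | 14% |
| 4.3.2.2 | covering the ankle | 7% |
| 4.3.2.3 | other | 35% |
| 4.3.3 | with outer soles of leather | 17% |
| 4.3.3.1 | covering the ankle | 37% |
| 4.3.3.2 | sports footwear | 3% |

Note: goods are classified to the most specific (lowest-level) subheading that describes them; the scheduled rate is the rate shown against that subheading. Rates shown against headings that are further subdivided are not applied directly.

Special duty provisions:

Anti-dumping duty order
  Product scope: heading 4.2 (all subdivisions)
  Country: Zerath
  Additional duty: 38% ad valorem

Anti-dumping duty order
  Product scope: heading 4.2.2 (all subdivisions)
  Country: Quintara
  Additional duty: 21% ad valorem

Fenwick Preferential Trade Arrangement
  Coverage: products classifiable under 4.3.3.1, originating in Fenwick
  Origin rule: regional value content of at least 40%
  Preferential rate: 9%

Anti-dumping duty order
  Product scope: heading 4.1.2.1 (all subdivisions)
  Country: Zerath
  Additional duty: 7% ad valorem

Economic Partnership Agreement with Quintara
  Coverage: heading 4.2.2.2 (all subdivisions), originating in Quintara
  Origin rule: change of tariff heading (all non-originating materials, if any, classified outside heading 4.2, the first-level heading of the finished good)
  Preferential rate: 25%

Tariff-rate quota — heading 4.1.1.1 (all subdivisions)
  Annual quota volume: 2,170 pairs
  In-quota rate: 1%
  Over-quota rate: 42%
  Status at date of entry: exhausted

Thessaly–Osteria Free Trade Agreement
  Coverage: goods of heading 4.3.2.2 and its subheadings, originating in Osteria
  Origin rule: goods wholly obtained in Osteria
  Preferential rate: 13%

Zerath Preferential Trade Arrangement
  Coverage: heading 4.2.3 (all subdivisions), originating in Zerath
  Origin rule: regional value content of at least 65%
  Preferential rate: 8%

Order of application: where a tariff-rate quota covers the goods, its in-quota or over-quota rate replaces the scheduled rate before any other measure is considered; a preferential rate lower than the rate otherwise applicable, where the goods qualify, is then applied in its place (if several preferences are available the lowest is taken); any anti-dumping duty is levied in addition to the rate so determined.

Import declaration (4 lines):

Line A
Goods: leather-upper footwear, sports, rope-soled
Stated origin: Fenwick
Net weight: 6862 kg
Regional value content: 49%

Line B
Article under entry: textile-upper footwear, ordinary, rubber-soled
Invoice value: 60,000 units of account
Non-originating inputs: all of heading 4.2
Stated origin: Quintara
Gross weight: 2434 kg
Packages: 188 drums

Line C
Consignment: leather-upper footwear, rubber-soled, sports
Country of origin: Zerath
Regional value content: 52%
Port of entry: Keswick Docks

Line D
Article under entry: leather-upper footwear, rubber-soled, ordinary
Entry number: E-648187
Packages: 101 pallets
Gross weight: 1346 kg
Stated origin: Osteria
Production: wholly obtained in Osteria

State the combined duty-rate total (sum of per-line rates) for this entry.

Line A: leather-upper → 4.2; rope-soled → 4.2.1; sports → 4.2.1.2. Scheduled 37%. Fenwick agreement on 4.3.3.1: 4.2.1.2 not covered. → 37%.
Line B: textile-upper → 4.1; rubber-soled → 4.1.2; ordinary → 4.1.2.2. Scheduled 14%. Quintara agreement on 4.2.2.2: 4.1.2.2 not covered. → 14%.
Line C: leather-upper → 4.2; rubber-soled → 4.2.3; sports → 4.2.3.2. Scheduled 29%. Zerath agreement on 4.2.3: RVC < 65%; anti-dumping (Zerath, 4.2): +38%; total 29% + 38% = 67%. → 67%.
Line D: leather-upper → 4.2; rubber-soled → 4.2.3; ordinary → 4.2.3.3. Scheduled 25%. Osteria agreement on 4.3.2.2: 4.2.3.3 not covered. → 25%.
Sum: 37% + 14% + 67% + 25% = 143%.

143%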